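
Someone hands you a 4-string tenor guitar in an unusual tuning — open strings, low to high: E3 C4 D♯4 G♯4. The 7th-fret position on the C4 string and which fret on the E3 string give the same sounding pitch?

Fret 7 on C4 is MIDI 60 + 7 = 67 (G4). On the E3 string (open MIDI 52), that pitch is 67 − 52 = fret 15.

15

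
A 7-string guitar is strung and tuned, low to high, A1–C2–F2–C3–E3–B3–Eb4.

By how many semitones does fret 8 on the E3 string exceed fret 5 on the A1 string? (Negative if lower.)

E3 at fret 8 → C4 (MIDI 60); A1 at fret 5 → D2 (MIDI 38).
60 − 38 = 22, so the two pitches are 22 semitones apart.

22 semitones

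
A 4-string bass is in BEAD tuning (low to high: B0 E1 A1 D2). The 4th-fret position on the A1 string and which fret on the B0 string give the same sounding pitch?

Fret 4 on A1 is MIDI 33 + 4 = 37 (C#2). On the B0 string (open MIDI 23), that pitch is 37 − 23 = fret 14.

14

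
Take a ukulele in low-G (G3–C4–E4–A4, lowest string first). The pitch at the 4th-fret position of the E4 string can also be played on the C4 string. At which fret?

E4 at fret 4 is E4 + 4 semitones = G#4.
The open C4 string is 4 semitones below the open E4, so the same pitch on the C4 string lies at fret 4 + 4 = 8.

8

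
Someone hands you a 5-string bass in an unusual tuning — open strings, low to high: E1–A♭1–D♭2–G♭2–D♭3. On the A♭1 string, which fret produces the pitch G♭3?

G♭3 is 22 semitones above the open A♭1 (Ab–A–Bb–B–…–E–F–Gb), so it sits at fret 22.

22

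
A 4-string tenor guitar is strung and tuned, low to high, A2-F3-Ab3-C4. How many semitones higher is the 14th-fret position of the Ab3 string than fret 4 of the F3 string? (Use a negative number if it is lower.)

13 semitones

Ab3 at fret 14 → Bb4 (MIDI 70); F3 at fret 4 → A3 (MIDI 57).
70 − 57 = 13, so the two pitches are 13 semitones apart.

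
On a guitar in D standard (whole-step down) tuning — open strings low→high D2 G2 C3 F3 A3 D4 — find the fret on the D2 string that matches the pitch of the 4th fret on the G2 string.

G2 at fret 4 is G2 + 4 semitones = B2.
The open D2 string is 5 semitones below the open G2, so the same pitch on the D2 string lies at fret 4 + 5 = 9.

9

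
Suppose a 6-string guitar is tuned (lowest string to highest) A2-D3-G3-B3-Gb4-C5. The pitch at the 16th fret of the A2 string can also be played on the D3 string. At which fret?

11

A2 at fret 16 is A2 + 16 semitones = Db4.
The open D3 string is 5 semitones above the open A2, so the same pitch on the D3 string lies at fret 16 − 5 = 11.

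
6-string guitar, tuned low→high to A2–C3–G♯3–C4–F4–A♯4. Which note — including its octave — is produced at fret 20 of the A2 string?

F4

The open A2 string plus 20 semitones: A–A#–B–C–…–D#–E–F.
The walk passes from B into C 2 times, so the octave number goes from 2 to 4.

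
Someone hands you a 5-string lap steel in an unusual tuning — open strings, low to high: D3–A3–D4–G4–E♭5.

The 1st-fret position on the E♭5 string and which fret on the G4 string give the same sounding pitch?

E♭5 at fret 1 is E♭5 + 1 semitone = E5.
The open G4 string is 8 semitones below the open E♭5, so the same pitch on the G4 string lies at fret 1 + 8 = 9.

9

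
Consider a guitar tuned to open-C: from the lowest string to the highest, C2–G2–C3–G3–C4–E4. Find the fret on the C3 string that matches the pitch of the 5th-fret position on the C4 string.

17

C4 at fret 5 is C4 + 5 semitones = F4.
The open C3 string is 12 semitones below the open C4, so the same pitch on the C3 string lies at fret 5 + 12 = 17.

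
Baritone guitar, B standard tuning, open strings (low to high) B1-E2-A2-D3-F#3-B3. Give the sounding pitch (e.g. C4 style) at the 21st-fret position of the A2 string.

Each fret is one semitone, so A2 + 21 = F#4.
(Equivalently spelled Gb4.)

F#4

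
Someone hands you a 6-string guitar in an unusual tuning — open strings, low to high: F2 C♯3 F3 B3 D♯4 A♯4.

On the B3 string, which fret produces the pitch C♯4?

C♯4 is 2 semitones above the open B3 (B–C–C#), so it sits at fret 2.

2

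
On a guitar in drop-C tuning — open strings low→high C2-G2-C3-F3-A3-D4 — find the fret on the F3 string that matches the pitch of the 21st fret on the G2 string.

G2 at fret 21 is G2 + 21 semitones = E4.
The open F3 string is 10 semitones above the open G2, so the same pitch on the F3 string lies at fret 21 − 10 = 11.

11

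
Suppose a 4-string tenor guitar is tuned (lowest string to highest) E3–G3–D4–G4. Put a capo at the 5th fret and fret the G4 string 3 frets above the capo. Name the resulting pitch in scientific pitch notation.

Eb5

The capo raises the open G4 by 5 semitones to C5; fretting 3 more gives G4 + 5 + 3 = G4 + 8 semitones = Eb5.
(Also written D#.)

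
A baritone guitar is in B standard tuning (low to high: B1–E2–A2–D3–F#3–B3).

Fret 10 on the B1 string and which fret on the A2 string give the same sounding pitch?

Fret 10 on B1 is MIDI 35 + 10 = 45 (A2). On the A2 string (open MIDI 45), that pitch is 45 − 45 = fret 0.

0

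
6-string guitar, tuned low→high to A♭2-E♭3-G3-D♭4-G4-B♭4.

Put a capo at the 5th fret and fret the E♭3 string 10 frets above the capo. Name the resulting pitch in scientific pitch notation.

The capo raises the open E♭3 by 5 semitones to A♭3; fretting 10 more gives E♭3 + 5 + 10 = E♭3 + 15 semitones = G♭4.

G♭4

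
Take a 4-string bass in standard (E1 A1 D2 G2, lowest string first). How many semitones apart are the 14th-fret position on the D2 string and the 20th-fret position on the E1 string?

4 semitones

D2 at fret 14 → E3 (MIDI 52); E1 at fret 20 → C3 (MIDI 48).
52 − 48 = 4, so the two pitches are 4 semitones apart, with E3 the higher.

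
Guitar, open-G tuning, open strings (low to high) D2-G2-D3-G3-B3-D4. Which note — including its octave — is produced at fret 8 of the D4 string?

A♯4

The open D4 string plus 8 semitones: D–D#–E–F–F#–G–G#–A–A#.
No B→C boundary is crossed, so the octave stays at 4.
(Equivalently spelled B♭4.)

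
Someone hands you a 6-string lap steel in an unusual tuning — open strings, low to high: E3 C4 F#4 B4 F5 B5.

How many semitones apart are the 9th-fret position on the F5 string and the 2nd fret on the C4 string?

F5 at fret 9 → D6 (MIDI 86); C4 at fret 2 → D4 (MIDI 62).
86 − 62 = 24, so the two pitches are 24 semitones apart, with D6 the higher.

24 semitones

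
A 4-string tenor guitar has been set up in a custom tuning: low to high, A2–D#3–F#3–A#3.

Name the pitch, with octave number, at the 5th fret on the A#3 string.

D#4

A#3 is MIDI 58. Adding 5 gives 63, which is D#4.
(Equivalently spelled Eb4.)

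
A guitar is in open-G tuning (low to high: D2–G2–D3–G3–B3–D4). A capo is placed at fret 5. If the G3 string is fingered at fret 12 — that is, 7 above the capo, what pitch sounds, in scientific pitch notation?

G4

The capo raises the open G3 by 5 semitones to C4; fretting 7 more gives G3 + 5 + 7 = G3 + 12 semitones = G4.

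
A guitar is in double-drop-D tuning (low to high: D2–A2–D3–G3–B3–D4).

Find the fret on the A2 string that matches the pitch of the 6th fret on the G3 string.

Fret 6 on G3 is MIDI 55 + 6 = 61 (C♯4). On the A2 string (open MIDI 45), that pitch is 61 − 45 = fret 16.

16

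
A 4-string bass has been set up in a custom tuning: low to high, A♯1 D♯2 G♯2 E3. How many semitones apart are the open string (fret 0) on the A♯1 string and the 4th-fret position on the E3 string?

22 semitones

A♯1 at fret 0 → A♯1 (MIDI 34); E3 at fret 4 → G♯3 (MIDI 56).
34 − 56 = -22, so the two pitches are 22 semitones apart, with G♯3 the higher.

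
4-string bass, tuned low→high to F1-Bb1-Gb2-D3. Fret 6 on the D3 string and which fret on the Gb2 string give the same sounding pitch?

Fret 6 on D3 is MIDI 50 + 6 = 56 (Ab3). On the Gb2 string (open MIDI 42), that pitch is 56 − 42 = fret 14.

14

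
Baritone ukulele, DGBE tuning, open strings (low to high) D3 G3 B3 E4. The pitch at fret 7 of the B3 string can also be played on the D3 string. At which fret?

16

Fret 7 on B3 is MIDI 59 + 7 = 66 (F♯4). On the D3 string (open MIDI 50), that pitch is 66 − 50 = fret 16.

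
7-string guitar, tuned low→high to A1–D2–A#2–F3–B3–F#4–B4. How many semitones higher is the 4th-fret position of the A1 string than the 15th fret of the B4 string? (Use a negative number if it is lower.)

-49 semitones

A1 at fret 4 → C#2 (MIDI 37); B4 at fret 15 → D6 (MIDI 86).
37 − 86 = -49, so the two pitches are 49 semitones apart.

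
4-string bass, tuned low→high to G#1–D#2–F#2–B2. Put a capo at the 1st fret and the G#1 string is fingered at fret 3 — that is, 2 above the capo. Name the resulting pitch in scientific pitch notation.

B1

The capo raises the open G#1 by 1 semitone to A1; fretting 2 more gives G#1 + 1 + 2 = G#1 + 3 semitones = B1.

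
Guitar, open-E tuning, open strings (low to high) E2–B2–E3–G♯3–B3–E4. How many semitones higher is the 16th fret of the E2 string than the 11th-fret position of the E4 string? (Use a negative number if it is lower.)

E2 at fret 16 → G♯3 (MIDI 56); E4 at fret 11 → D♯5 (MIDI 75).
56 − 75 = -19, so the two pitches are 19 semitones apart.

-19 semitones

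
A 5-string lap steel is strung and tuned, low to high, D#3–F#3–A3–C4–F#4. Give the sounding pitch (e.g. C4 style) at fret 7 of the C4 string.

G4

Each fret is one semitone, so C4 + 7 = G4.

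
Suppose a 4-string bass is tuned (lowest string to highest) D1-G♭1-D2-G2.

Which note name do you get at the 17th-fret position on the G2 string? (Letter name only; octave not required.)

C

G2 is MIDI 43. Adding 17 gives 60; 60 mod 12 = 0, i.e. C.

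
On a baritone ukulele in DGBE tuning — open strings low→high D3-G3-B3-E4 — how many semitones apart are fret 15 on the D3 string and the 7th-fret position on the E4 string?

6 semitones

D3 at fret 15 → F4 (MIDI 65); E4 at fret 7 → B4 (MIDI 71).
65 − 71 = -6, so the two pitches are 6 semitones apart, with B4 the higher.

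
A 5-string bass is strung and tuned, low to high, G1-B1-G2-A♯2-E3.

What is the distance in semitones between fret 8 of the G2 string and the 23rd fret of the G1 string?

3 semitones

G2 at fret 8 → D♯3 (MIDI 51); G1 at fret 23 → F♯3 (MIDI 54).
51 − 54 = -3, so the two pitches are 3 semitones apart, with F♯3 the higher.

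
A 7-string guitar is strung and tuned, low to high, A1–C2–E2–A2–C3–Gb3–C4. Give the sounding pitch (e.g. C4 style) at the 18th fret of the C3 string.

C3 is MIDI 48. Adding 18 gives 66, which is Gb4.
(Equivalently spelled F#4.)

Gb4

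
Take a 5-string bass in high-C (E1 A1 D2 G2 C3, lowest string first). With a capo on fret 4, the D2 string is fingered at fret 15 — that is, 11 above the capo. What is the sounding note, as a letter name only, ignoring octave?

F

The capo raises the open D2 by 4 semitones to F#2; fretting 11 more gives D2 + 4 + 11 = D2 + 15 semitones, landing on F.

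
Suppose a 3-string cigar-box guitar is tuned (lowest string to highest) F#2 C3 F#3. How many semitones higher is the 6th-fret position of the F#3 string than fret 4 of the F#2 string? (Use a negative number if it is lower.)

F#3 at fret 6 → C4 (MIDI 60); F#2 at fret 4 → A#2 (MIDI 46).
60 − 46 = 14, so the two pitches are 14 semitones apart.

14 semitones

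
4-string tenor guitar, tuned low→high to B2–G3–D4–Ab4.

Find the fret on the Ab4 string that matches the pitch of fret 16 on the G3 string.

3

Fret 16 on G3 is MIDI 55 + 16 = 71 (B4). On the Ab4 string (open MIDI 68), that pitch is 71 − 68 = fret 3.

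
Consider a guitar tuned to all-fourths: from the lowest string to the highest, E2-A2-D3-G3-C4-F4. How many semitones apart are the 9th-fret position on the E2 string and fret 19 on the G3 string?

E2 at fret 9 → C#3 (MIDI 49); G3 at fret 19 → D5 (MIDI 74).
49 − 74 = -25, so the two pitches are 25 semitones apart, with D5 the higher.

25 semitones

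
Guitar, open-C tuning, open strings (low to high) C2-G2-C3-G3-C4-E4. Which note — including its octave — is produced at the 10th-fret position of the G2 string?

F3

G2 is MIDI 43. Adding 10 gives 53, which is F3.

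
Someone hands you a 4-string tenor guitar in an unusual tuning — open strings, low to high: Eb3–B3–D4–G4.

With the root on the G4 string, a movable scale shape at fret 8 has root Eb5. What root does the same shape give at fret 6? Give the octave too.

Db5

Moving from fret 8 to fret 6 shifts the root by -2 semitones.
Eb5 down 2 semitones is Db5.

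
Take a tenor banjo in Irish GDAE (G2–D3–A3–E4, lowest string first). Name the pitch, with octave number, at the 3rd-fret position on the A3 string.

Each fret is one semitone, so A3 + 3 = C4.

C4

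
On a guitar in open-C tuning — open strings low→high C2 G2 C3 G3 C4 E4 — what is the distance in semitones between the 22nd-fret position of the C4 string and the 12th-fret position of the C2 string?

C4 at fret 22 → A#5 (MIDI 82); C2 at fret 12 → C3 (MIDI 48).
82 − 48 = 34, so the two pitches are 34 semitones apart, with A#5 the higher.

34 semitones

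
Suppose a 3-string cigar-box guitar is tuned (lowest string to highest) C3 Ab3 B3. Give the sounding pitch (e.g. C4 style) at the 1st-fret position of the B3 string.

C4

B3 is MIDI 59. Adding 1 gives 60, which is C4.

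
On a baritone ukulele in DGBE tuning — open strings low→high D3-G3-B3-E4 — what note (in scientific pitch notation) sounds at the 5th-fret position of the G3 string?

Each fret is one semitone, so G3 + 5 = C4.

C4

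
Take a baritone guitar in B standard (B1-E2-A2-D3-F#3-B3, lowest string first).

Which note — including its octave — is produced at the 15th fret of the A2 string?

C4

Each fret is one semitone, so A2 + 15 = C4.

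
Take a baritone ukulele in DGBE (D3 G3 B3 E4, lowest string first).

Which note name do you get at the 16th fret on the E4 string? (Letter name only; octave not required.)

E4 is MIDI 64. Adding 16 gives 80; 80 mod 12 = 8, i.e. G#.
(Equivalently spelled Ab.)

G#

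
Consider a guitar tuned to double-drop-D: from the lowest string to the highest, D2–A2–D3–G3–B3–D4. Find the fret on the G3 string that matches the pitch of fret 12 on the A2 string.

A2 at fret 12 is A2 + 12 semitones = A3.
The open G3 string is 10 semitones above the open A2, so the same pitch on the G3 string lies at fret 12 − 10 = 2.

2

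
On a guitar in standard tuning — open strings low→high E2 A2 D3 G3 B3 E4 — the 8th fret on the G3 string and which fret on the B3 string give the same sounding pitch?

G3 at fret 8 is G3 + 8 semitones = D♯4.
The open B3 string is 4 semitones above the open G3, so the same pitch on the B3 string lies at fret 8 − 4 = 4.

4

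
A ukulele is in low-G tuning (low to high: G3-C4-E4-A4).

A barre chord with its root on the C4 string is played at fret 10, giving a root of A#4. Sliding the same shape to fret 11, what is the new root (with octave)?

B4

Moving from fret 10 to fret 11 shifts the root by 1 semitone.
A#4 up 1 semitone is B4.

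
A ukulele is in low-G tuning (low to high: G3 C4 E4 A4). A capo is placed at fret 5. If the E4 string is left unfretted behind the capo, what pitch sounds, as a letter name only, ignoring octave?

A

The capo raises the open E4 by 5 semitones to A4; fretting 0 more gives E4 + 5 + 0 = E4 + 5 semitones, landing on A.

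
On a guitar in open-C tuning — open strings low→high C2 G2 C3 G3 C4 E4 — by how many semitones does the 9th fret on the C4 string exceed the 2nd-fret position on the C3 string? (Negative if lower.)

C4 at fret 9 → A4 (MIDI 69); C3 at fret 2 → D3 (MIDI 50).
69 − 50 = 19, so the two pitches are 19 semitones apart.

19 semitones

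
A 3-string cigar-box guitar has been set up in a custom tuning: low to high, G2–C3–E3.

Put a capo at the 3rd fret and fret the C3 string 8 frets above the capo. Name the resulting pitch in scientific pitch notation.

The capo raises the open C3 by 3 semitones to D#3; fretting 8 more gives C3 + 3 + 8 = C3 + 11 semitones = B3.

B3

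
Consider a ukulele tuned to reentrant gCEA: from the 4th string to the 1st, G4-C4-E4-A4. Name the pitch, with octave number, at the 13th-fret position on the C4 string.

The open C4 string plus 13 semitones: C–C#–D–D#–…–B–C–C#.
The walk passes from B into C once, so the octave number goes from 4 to 5.

C#5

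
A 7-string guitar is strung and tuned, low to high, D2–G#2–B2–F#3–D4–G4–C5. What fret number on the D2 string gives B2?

9

B2 is 9 semitones above the open D2 (D–D#–E–F–F#–G–G#–A–A#–B), so it sits at fret 9.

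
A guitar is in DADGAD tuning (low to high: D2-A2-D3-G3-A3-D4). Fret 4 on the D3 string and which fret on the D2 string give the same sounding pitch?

D3 at fret 4 is D3 + 4 semitones = F#3.
The open D2 string is 12 semitones below the open D3, so the same pitch on the D2 string lies at fret 4 + 12 = 16.

16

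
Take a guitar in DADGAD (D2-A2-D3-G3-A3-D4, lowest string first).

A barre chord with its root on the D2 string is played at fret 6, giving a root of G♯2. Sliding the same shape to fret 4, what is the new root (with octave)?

F♯2

Moving from fret 6 to fret 4 shifts the root by -2 semitones.
G♯2 down 2 semitones is F♯2.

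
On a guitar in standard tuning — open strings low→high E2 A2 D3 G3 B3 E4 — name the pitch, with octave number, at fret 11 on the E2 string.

D#3

E2 is MIDI 40. Adding 11 gives 51, which is D#3.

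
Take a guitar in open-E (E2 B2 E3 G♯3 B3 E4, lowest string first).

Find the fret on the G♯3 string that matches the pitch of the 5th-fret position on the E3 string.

1

Fret 5 on E3 is MIDI 52 + 5 = 57 (A3). On the G♯3 string (open MIDI 56), that pitch is 57 − 56 = fret 1.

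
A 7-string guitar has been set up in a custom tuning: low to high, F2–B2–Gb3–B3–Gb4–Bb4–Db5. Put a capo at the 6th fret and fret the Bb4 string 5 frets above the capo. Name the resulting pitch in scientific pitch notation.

The capo raises the open Bb4 by 6 semitones to E5; fretting 5 more gives Bb4 + 6 + 5 = Bb4 + 11 semitones = A5.

A5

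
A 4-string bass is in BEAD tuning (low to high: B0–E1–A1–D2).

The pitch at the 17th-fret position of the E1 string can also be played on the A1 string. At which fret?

12

Fret 17 on E1 is MIDI 28 + 17 = 45 (A2). On the A1 string (open MIDI 33), that pitch is 45 − 33 = fret 12.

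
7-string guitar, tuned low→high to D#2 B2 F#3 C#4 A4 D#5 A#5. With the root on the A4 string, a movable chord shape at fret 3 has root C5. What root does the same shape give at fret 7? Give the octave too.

E5

Moving from fret 3 to fret 7 shifts the root by 4 semitones.
C5 up 4 semitones is E5.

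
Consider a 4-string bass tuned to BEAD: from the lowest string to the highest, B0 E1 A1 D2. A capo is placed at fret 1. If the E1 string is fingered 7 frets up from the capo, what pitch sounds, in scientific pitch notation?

C2

The capo raises the open E1 by 1 semitone to F1; fretting 7 more gives E1 + 1 + 7 = E1 + 8 semitones = C2.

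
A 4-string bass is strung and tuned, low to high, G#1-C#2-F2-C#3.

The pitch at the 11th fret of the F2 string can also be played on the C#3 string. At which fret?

Fret 11 on F2 is MIDI 41 + 11 = 52 (E3). On the C#3 string (open MIDI 49), that pitch is 52 − 49 = fret 3.

3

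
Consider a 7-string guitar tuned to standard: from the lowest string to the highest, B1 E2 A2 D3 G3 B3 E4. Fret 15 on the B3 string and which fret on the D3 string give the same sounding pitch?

24

Fret 15 on B3 is MIDI 59 + 15 = 74 (D5). On the D3 string (open MIDI 50), that pitch is 74 − 50 = fret 24.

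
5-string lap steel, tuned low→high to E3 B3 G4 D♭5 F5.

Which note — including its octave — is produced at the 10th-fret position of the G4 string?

The open G4 string plus 10 semitones: G–Ab–A–Bb–…–Eb–E–F.
The walk passes from B into C once, so the octave number goes from 4 to 5.

F5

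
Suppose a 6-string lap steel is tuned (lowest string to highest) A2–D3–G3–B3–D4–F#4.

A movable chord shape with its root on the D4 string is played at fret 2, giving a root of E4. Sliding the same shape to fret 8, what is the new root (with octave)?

A#4

Moving from fret 2 to fret 8 shifts the root by 6 semitones.
E4 up 6 semitones is A#4.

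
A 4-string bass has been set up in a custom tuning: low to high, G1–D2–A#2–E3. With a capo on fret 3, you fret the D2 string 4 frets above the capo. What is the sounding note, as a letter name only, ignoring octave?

The capo raises the open D2 by 3 semitones to F2; fretting 4 more gives D2 + 3 + 4 = D2 + 7 semitones, landing on A.

A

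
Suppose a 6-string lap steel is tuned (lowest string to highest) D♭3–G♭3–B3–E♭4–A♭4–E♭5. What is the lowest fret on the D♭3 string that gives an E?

From D♭3, count semitones up the chromatic scale until reaching E: Db–D–Eb–E — 3 steps.

3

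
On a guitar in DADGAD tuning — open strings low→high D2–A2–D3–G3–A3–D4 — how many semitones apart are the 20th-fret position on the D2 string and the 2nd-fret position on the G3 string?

1 semitone

D2 at fret 20 → A♯3 (MIDI 58); G3 at fret 2 → A3 (MIDI 57).
58 − 57 = 1, so the two pitches are 1 semitone apart, with A♯3 the higher.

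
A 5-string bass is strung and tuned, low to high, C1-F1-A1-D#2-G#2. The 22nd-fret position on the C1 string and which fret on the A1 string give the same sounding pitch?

13

C1 at fret 22 is C1 + 22 semitones = A#2.
The open A1 string is 9 semitones above the open C1, so the same pitch on the A1 string lies at fret 22 − 9 = 13.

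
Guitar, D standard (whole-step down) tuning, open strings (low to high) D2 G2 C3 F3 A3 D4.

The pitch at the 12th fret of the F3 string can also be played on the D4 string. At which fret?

3

Fret 12 on F3 is MIDI 53 + 12 = 65 (F4). On the D4 string (open MIDI 62), that pitch is 65 − 62 = fret 3.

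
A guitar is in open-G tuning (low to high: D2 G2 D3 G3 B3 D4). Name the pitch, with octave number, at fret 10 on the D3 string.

The open D3 string plus 10 semitones: D–D#–E–F–…–A#–B–C.
The walk passes from B into C once, so the octave number goes from 3 to 4.

C4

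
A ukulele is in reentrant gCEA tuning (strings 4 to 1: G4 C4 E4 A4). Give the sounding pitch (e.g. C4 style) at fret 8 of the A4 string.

F5

Each fret is one semitone, so A4 + 8 = F5.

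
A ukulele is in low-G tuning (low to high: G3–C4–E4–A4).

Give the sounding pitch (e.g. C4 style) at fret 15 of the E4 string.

The open E4 string plus 15 semitones: E–F–F#–G–…–F–F#–G.
The walk passes from B into C once, so the octave number goes from 4 to 5.

G5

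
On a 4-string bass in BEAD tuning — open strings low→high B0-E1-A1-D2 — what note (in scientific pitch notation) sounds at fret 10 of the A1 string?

G2

The open A1 string plus 10 semitones: A–A#–B–C–…–F–F#–G.
The walk passes from B into C once, so the octave number goes from 1 to 2.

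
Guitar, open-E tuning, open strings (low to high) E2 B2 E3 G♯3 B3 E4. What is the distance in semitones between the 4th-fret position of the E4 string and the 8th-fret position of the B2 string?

13 semitones

E4 at fret 4 → G♯4 (MIDI 68); B2 at fret 8 → G3 (MIDI 55).
68 − 55 = 13, so the two pitches are 13 semitones apart, with G♯4 the higher.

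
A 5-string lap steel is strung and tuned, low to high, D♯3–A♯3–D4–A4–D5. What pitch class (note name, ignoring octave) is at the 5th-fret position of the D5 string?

D5 is MIDI 74. Adding 5 gives 79; 79 mod 12 = 7, i.e. G.

G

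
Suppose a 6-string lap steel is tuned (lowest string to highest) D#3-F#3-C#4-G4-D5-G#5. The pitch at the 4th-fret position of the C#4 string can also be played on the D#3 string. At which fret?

Fret 4 on C#4 is MIDI 61 + 4 = 65 (F4). On the D#3 string (open MIDI 51), that pitch is 65 − 51 = fret 14.

14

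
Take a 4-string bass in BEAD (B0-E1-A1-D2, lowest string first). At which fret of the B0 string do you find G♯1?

G♯1 is 9 semitones above the open B0 (B–C–C#–D–D#–E–F–F#–G–G#), so it sits at fret 9.

9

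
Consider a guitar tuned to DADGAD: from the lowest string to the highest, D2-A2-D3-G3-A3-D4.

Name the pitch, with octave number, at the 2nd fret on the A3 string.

The open A3 string plus 2 semitones: A–A#–B.
No B→C boundary is crossed, so the octave stays at 3.

B3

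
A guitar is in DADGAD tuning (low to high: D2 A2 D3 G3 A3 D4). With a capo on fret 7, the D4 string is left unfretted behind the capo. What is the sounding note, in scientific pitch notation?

A4

The capo raises the open D4 by 7 semitones to A4; fretting 0 more gives D4 + 7 + 0 = D4 + 7 semitones = A4.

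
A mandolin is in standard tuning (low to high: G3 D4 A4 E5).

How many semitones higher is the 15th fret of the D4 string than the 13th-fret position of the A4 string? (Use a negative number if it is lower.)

-5 semitones

D4 at fret 15 → F5 (MIDI 77); A4 at fret 13 → A#5 (MIDI 82).
77 − 82 = -5, so the two pitches are 5 semitones apart.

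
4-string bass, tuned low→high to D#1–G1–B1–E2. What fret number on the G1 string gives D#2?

D#2 is 8 semitones above the open G1 (G–G#–A–A#–B–C–C#–D–D#), so it sits at fret 8.

8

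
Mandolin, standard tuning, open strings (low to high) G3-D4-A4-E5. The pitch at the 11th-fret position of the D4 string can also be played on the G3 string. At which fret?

D4 at fret 11 is D4 + 11 semitones = C#5.
The open G3 string is 7 semitones below the open D4, so the same pitch on the G3 string lies at fret 11 + 7 = 18.

18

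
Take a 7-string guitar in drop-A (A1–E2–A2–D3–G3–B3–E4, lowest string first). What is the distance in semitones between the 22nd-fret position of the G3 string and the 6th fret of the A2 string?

26 semitones

G3 at fret 22 → F5 (MIDI 77); A2 at fret 6 → D#3 (MIDI 51).
77 − 51 = 26, so the two pitches are 26 semitones apart, with F5 the higher.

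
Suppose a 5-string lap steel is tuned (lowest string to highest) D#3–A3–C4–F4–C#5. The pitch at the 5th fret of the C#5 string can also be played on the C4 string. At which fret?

Fret 5 on C#5 is MIDI 73 + 5 = 78 (F#5). On the C4 string (open MIDI 60), that pitch is 78 − 60 = fret 18.

18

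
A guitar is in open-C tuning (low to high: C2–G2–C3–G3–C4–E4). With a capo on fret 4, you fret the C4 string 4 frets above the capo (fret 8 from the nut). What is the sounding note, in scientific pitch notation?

G#4

The capo raises the open C4 by 4 semitones to E4; fretting 4 more gives C4 + 4 + 4 = C4 + 8 semitones = G#4.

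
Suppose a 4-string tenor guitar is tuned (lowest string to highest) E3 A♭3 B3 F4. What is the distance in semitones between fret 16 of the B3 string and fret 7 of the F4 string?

B3 at fret 16 → E♭5 (MIDI 75); F4 at fret 7 → C5 (MIDI 72).
75 − 72 = 3, so the two pitches are 3 semitones apart, with E♭5 the higher.

3 semitones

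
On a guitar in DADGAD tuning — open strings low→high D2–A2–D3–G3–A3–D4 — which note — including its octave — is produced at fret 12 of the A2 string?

A3

Each fret is one semitone, so A2 + 12 = A3.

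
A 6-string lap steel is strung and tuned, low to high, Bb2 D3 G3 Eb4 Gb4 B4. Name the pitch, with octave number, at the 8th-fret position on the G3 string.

G3 is MIDI 55. Adding 8 gives 63, which is Eb4.
(Equivalently spelled D#4.)

Eb4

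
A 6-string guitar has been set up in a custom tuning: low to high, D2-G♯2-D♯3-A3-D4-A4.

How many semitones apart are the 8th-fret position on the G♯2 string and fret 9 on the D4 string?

G♯2 at fret 8 → E3 (MIDI 52); D4 at fret 9 → B4 (MIDI 71).
52 − 71 = -19, so the two pitches are 19 semitones apart, with B4 the higher.

19 semitones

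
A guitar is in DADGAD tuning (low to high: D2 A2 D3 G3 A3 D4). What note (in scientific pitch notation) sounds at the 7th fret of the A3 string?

E4

Each fret is one semitone, so A3 + 7 = E4.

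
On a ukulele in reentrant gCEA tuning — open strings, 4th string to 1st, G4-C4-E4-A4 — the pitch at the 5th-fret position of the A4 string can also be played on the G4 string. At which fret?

A4 at fret 5 is A4 + 5 semitones = D5.
The open G4 string is 2 semitones below the open A4, so the same pitch on the G4 string lies at fret 5 + 2 = 7.

7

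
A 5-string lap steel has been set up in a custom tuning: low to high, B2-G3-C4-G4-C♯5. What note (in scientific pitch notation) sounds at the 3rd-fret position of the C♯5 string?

E5

The open C♯5 string plus 3 semitones: C#–D–D#–E.
No B→C boundary is crossed, so the octave stays at 5.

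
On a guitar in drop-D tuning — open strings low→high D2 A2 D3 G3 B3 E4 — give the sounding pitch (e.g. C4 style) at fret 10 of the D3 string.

The open D3 string plus 10 semitones: D–D#–E–F–…–A#–B–C.
The walk passes from B into C once, so the octave number goes from 3 to 4.

C4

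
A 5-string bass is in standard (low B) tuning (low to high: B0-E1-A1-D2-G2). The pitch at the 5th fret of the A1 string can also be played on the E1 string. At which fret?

Fret 5 on A1 is MIDI 33 + 5 = 38 (D2). On the E1 string (open MIDI 28), that pitch is 38 − 28 = fret 10.

10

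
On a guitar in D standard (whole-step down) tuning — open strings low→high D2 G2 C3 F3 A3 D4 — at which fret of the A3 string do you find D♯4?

D♯4 is 6 semitones above the open A3 (A–A#–B–C–C#–D–D#), so it sits at fret 6.

6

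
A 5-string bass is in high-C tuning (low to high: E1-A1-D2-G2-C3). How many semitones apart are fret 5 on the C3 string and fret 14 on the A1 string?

6 semitones

C3 at fret 5 → F3 (MIDI 53); A1 at fret 14 → B2 (MIDI 47).
53 − 47 = 6, so the two pitches are 6 semitones apart, with F3 the higher.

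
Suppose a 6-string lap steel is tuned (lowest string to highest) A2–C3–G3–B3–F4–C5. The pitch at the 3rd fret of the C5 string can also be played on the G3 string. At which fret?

Fret 3 on C5 is MIDI 72 + 3 = 75 (E♭5). On the G3 string (open MIDI 55), that pitch is 75 − 55 = fret 20.

20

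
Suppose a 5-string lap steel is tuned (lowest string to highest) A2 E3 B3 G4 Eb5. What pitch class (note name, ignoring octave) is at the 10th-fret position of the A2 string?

A2 is MIDI 45. Adding 10 gives 55; 55 mod 12 = 7, i.e. G.

G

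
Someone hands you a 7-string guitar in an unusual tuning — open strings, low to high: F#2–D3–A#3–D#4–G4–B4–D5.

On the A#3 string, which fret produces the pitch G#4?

10

G#4 is 10 semitones above the open A#3 (A#–B–C–C#–…–F#–G–G#), so it sits at fret 10.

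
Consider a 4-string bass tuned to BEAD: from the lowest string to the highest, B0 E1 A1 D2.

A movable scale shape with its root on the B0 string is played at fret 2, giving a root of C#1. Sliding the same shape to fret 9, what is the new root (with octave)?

G#1

Moving from fret 2 to fret 9 shifts the root by 7 semitones.
C#1 up 7 semitones is G#1.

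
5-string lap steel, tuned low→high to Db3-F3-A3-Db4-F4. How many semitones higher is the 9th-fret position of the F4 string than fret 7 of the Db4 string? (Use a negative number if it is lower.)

6 semitones

F4 at fret 9 → D5 (MIDI 74); Db4 at fret 7 → Ab4 (MIDI 68).
74 − 68 = 6, so the two pitches are 6 semitones apart.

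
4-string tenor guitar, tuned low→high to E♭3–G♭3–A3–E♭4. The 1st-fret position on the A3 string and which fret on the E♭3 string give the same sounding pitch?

Fret 1 on A3 is MIDI 57 + 1 = 58 (B♭3). On the E♭3 string (open MIDI 51), that pitch is 58 − 51 = fret 7.

7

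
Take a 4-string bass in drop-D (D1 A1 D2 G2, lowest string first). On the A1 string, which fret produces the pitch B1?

2

B1 is 2 semitones above the open A1 (A–A#–B), so it sits at fret 2.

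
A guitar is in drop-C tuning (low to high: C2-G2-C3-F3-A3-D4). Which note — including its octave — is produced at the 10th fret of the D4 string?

Each fret is one semitone, so D4 + 10 = C5.

C5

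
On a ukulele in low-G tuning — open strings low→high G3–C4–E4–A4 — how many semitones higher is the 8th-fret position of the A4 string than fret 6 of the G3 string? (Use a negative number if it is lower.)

16 semitones

A4 at fret 8 → F5 (MIDI 77); G3 at fret 6 → C#4 (MIDI 61).
77 − 61 = 16, so the two pitches are 16 semitones apart.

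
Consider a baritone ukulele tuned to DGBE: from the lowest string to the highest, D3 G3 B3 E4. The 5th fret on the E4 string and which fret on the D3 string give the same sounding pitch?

19

Fret 5 on E4 is MIDI 64 + 5 = 69 (A4). On the D3 string (open MIDI 50), that pitch is 69 − 50 = fret 19.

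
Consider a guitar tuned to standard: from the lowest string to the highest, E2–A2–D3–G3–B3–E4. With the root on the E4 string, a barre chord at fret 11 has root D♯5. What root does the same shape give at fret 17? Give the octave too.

A5

Moving from fret 11 to fret 17 shifts the root by 6 semitones.
D♯5 up 6 semitones is A5.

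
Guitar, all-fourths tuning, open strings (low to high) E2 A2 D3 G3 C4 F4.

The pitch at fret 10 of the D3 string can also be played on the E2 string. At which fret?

D3 at fret 10 is D3 + 10 semitones = C4.
The open E2 string is 10 semitones below the open D3, so the same pitch on the E2 string lies at fret 10 + 10 = 20.

20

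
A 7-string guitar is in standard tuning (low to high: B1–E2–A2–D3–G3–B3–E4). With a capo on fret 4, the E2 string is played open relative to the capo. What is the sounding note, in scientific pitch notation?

G#2

The capo raises the open E2 by 4 semitones to G#2; fretting 0 more gives E2 + 4 + 0 = E2 + 4 semitones = G#2.
(Also written Ab.)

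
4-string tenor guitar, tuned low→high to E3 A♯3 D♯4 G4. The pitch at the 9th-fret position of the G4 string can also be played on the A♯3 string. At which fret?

18

G4 at fret 9 is G4 + 9 semitones = E5.
The open A♯3 string is 9 semitones below the open G4, so the same pitch on the A♯3 string lies at fret 9 + 9 = 18.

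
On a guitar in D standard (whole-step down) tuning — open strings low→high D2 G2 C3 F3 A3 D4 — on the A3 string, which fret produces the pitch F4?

F4 is 8 semitones above the open A3 (A–A#–B–C–C#–D–D#–E–F), so it sits at fret 8.

8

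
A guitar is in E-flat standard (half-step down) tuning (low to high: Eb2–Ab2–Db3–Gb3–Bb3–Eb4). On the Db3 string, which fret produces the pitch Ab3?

Ab3 is 7 semitones above the open Db3 (Db–D–Eb–E–F–Gb–G–Ab), so it sits at fret 7.

7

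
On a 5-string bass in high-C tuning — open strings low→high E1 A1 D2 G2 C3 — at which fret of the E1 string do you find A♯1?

6

A♯1 is 6 semitones above the open E1 (E–F–F#–G–G#–A–A#), so it sits at fret 6.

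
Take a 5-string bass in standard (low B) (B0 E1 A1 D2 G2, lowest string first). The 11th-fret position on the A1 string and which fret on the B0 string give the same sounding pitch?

21

A1 at fret 11 is A1 + 11 semitones = G#2.
The open B0 string is 10 semitones below the open A1, so the same pitch on the B0 string lies at fret 11 + 10 = 21.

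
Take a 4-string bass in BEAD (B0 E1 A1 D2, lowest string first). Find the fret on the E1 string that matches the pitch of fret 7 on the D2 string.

17

D2 at fret 7 is D2 + 7 semitones = A2.
The open E1 string is 10 semitones below the open D2, so the same pitch on the E1 string lies at fret 7 + 10 = 17.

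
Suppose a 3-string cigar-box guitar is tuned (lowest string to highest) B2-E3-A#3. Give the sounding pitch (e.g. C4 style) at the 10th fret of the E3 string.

E3 is MIDI 52. Adding 10 gives 62, which is D4.

D4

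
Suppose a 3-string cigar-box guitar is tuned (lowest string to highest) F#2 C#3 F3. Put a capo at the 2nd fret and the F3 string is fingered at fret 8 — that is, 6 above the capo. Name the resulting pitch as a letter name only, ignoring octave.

C#

The capo raises the open F3 by 2 semitones to G3; fretting 6 more gives F3 + 2 + 6 = F3 + 8 semitones, landing on C#.
(Also written Db.)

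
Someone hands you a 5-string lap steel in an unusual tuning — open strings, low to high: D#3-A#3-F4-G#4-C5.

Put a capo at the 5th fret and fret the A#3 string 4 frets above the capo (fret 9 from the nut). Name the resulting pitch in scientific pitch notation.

G4

The capo raises the open A#3 by 5 semitones to D#4; fretting 4 more gives A#3 + 5 + 4 = A#3 + 9 semitones = G4.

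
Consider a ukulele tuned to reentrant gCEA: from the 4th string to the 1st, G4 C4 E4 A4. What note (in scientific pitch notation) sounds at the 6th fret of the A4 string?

D#5

Each fret is one semitone, so A4 + 6 = D#5.
(Equivalently spelled Eb5.)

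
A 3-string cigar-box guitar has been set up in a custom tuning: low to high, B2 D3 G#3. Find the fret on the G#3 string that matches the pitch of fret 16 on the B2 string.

7

B2 at fret 16 is B2 + 16 semitones = D#4.
The open G#3 string is 9 semitones above the open B2, so the same pitch on the G#3 string lies at fret 16 − 9 = 7.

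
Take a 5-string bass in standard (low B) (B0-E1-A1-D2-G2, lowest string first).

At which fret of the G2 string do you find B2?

B2 is 4 semitones above the open G2 (G–G#–A–A#–B), so it sits at fret 4.

4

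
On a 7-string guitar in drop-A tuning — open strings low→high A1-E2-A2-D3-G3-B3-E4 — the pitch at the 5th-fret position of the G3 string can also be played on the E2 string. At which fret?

20

Fret 5 on G3 is MIDI 55 + 5 = 60 (C4). On the E2 string (open MIDI 40), that pitch is 60 − 40 = fret 20.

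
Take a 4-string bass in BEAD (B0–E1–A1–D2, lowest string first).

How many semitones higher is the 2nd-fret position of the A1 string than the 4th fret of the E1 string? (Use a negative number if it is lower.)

A1 at fret 2 → B1 (MIDI 35); E1 at fret 4 → G#1 (MIDI 32).
35 − 32 = 3, so the two pitches are 3 semitones apart.

3 semitones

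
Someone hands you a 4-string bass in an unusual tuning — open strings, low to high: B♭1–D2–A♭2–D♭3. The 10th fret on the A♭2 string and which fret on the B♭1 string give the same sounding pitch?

20

A♭2 at fret 10 is A♭2 + 10 semitones = G♭3.
The open B♭1 string is 10 semitones below the open A♭2, so the same pitch on the B♭1 string lies at fret 10 + 10 = 20.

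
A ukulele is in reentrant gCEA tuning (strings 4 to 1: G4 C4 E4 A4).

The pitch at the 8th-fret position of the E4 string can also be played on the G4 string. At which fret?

5

E4 at fret 8 is E4 + 8 semitones = C5.
The open G4 string is 3 semitones above the open E4, so the same pitch on the G4 string lies at fret 8 − 3 = 5.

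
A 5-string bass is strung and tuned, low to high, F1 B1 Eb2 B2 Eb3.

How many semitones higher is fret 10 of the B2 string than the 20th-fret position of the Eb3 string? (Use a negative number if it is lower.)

-14 semitones

B2 at fret 10 → A3 (MIDI 57); Eb3 at fret 20 → B4 (MIDI 71).
57 − 71 = -14, so the two pitches are 14 semitones apart.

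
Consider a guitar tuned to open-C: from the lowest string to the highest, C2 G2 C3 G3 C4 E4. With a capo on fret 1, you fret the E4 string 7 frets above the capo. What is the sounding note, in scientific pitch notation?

C5

The capo raises the open E4 by 1 semitone to F4; fretting 7 more gives E4 + 1 + 7 = E4 + 8 semitones = C5.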